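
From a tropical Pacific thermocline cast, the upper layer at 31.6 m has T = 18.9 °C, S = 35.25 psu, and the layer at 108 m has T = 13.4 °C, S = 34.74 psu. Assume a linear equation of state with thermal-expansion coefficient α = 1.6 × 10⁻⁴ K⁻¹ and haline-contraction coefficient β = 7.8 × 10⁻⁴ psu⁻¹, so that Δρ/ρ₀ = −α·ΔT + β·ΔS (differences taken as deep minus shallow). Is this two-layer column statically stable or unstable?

stable

ΔT = 13.4 − 18.9 = -5.5 K and ΔS = 34.74 − 35.25 = -0.51 psu (deep − shallow).
−αΔT = 8.80 × 10⁻⁴; βΔS = -3.978 × 10⁻⁴; sum Δρ/ρ₀ = 4.822 × 10⁻⁴.
Δρ/ρ₀ > 0, so Δρ > 0: deeper water is denser → statically stable.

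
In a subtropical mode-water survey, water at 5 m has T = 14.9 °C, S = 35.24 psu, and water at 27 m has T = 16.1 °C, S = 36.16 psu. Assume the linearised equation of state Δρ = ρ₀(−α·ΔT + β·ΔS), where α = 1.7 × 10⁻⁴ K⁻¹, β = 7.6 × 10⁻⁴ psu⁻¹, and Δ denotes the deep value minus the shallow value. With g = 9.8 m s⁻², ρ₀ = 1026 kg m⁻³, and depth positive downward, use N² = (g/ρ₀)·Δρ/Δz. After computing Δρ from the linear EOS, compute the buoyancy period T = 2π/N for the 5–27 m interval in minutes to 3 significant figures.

ΔT = +1.2 K, ΔS = +0.92 psu (deep − shallow).
Δρ/ρ₀ = −αΔT + βΔS = -2.04 × 10⁻⁴ + 6.992 × 10⁻⁴ = 4.952 × 10⁻⁴, so Δρ ≈ 0.5081 kg m⁻³.
N² = (g/ρ₀)·Δρ/Δz = g·(Δρ/ρ₀)/Δz = 9.8 × 4.952 × 10⁻⁴ / 22 = 2.2059 × 10⁻⁴ s⁻².
N = √(2.2059 × 10⁻⁴) = 0.014852 rad s⁻¹ → T = 2π/N = 423.05 s = 7.0508 min ≈ 7.05 min.

7.05 min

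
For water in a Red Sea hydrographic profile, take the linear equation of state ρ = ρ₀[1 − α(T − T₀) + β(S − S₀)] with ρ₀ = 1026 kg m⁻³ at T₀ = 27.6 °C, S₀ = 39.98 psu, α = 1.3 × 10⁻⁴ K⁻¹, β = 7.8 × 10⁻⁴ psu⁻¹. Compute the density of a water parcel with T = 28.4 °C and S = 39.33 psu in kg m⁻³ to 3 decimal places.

T − T₀ = +0.8 K, S − S₀ = -0.65 psu.
Bracket = 1 − α·(+0.8) + β·(-0.65) = 1 + (-6.11 × 10⁻⁴) = 0.9993890.
ρ = 1026 × 0.9993890 = 1025.373 kg m⁻³.

1025.373 kg m⁻³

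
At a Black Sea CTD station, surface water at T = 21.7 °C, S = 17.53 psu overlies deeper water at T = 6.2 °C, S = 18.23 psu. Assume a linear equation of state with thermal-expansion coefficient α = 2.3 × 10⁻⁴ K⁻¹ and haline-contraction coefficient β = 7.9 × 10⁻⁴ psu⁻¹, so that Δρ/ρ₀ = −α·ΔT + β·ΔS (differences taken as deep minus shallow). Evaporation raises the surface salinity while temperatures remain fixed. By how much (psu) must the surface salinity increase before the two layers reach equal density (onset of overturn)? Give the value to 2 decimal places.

Neutral buoyancy requires −α(T_deep − T_surf) + β(S_deep − S_surf′) = 0.
S_surf′ = S_deep − (α/β)·ΔT = 18.23 − (2.3 × 10⁻⁴/7.9 × 10⁻⁴)·(-15.5) = 22.7427 psu.
Increase required: 22.7427 − 17.53 = 5.2127 psu.

5.21 psu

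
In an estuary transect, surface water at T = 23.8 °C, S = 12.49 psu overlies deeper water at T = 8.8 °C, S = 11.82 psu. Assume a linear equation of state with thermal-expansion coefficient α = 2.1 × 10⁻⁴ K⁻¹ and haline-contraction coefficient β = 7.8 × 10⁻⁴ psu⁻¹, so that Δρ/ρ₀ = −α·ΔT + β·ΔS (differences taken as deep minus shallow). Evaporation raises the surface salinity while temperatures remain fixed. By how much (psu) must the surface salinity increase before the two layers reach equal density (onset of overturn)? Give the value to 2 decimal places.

Neutral buoyancy requires −α(T_deep − T_surf) + β(S_deep − S_surf′) = 0.
S_surf′ = S_deep − (α/β)·ΔT = 11.82 − (2.1 × 10⁻⁴/7.8 × 10⁻⁴)·(-15.0) = 15.8585 psu.
Increase required: 15.8585 − 12.49 = 3.3685 psu.

3.37 psu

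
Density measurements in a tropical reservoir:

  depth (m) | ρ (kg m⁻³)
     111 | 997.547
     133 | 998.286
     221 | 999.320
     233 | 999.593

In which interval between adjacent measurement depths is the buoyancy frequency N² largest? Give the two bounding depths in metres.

Compute the density gradient over each adjacent pair:
  111–133 m: Δρ/Δz = 0.739/22 = 0.034 kg m⁻⁴
  133–221 m: Δρ/Δz = 1.034/88 = 0.012 kg m⁻⁴
  221–233 m: Δρ/Δz = 0.273/12 = 0.023 kg m⁻⁴
The largest gradient is in the 111–133 m interval — the pycnocline.

111–133 m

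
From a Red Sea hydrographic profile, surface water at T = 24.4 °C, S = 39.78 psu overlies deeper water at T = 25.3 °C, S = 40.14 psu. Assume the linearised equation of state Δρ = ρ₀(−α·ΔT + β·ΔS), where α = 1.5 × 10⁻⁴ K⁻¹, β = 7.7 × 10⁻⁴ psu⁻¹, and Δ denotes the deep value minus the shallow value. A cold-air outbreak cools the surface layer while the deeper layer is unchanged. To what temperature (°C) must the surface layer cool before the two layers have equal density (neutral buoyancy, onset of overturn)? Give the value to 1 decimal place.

Neutral buoyancy requires Δρ = 0, i.e. −α(T_deep − T_surf′) + β(S_deep − S_surf) = 0.
T_surf′ = T_deep − (β/α)·ΔS = 25.3 − (7.7 × 10⁻⁴/1.5 × 10⁻⁴)·(+0.36) = 23.452 °C.
Cooling required: 24.4 − (23.452) = 0.948 °C.

23.5 °C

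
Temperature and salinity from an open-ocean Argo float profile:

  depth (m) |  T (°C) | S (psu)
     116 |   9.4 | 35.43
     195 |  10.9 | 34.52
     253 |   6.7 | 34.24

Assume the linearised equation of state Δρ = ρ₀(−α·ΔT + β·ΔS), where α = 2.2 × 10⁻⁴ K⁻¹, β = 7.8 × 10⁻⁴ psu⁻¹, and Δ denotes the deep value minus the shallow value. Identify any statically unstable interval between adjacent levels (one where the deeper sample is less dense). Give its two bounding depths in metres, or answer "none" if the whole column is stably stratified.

Evaluate Δρ/ρ₀ = −αΔT + βΔS across each adjacent pair:
  116–195 m: −αΔT+βΔS = −(2.2 × 10⁻⁴)(+1.5)+(7.8 × 10⁻⁴)(-0.91) = -1.0 × 10⁻³ → UNSTABLE
  195–253 m: −αΔT+βΔS = −(2.2 × 10⁻⁴)(-4.2)+(7.8 × 10⁻⁴)(-0.28) = 7.1 × 10⁻⁴ → stable
The 116–195 m interval has Δρ < 0: lighter water underlies denser water.

116–195 m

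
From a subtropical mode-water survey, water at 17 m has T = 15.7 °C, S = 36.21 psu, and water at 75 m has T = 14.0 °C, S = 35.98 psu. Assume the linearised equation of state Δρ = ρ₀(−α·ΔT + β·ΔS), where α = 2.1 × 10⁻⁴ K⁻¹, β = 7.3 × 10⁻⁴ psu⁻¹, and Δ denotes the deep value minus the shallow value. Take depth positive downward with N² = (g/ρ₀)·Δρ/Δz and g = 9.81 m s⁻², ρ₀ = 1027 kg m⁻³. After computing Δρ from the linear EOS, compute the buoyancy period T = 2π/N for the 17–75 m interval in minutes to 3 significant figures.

ΔT = -1.7 K, ΔS = -0.23 psu (deep − shallow).
Δρ/ρ₀ = −αΔT + βΔS = 3.57 × 10⁻⁴ − 1.679 × 10⁻⁴ = 1.891 × 10⁻⁴, so Δρ ≈ 0.1942 kg m⁻³.
N² = (g/ρ₀)·Δρ/Δz = g·(Δρ/ρ₀)/Δz = 9.81 × 1.891 × 10⁻⁴ / 58 = 3.1984 × 10⁻⁵ s⁻².
N = √(3.1984 × 10⁻⁵) = 5.6554 × 10⁻³ rad s⁻¹ → T = 2π/N = 1.1110 × 10³ s = 18.517 min ≈ 18.5 min.

18.5 min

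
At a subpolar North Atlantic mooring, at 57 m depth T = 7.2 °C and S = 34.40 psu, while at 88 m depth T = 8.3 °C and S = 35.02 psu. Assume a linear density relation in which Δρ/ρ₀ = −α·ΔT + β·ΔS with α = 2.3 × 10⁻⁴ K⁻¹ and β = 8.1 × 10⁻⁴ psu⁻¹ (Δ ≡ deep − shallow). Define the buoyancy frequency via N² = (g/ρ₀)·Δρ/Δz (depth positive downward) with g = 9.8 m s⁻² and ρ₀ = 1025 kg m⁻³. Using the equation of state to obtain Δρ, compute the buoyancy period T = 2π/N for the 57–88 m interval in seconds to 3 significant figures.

ΔT = +1.1 K, ΔS = +0.62 psu (deep − shallow).
Δρ/ρ₀ = −αΔT + βΔS = -2.53 × 10⁻⁴ + 5.022 × 10⁻⁴ = 2.492 × 10⁻⁴, so Δρ ≈ 0.2554 kg m⁻³.
N² = (g/ρ₀)·Δρ/Δz = g·(Δρ/ρ₀)/Δz = 9.8 × 2.492 × 10⁻⁴ / 31 = 7.8779 × 10⁻⁵ s⁻².
N = √(7.8779 × 10⁻⁵) = 8.8758 × 10⁻³ rad s⁻¹ → T = 2π/N = 707.90 s ≈ 708 s.

708 s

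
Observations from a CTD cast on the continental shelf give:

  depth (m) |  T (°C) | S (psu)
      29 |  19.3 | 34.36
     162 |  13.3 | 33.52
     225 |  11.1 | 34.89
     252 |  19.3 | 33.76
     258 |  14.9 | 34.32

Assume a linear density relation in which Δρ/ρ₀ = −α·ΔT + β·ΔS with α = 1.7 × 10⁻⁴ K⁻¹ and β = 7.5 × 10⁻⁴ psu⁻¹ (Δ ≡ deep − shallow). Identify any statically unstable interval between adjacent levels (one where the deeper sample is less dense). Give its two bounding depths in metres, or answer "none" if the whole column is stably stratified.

225–252 m

Evaluate Δρ/ρ₀ = −αΔT + βΔS across each adjacent pair:
  29–162 m: −αΔT+βΔS = −(1.7 × 10⁻⁴)(-6.0)+(7.5 × 10⁻⁴)(-0.84) = 3.9 × 10⁻⁴ → stable
  162–225 m: −αΔT+βΔS = −(1.7 × 10⁻⁴)(-2.2)+(7.5 × 10⁻⁴)(+1.37) = 1.4 × 10⁻³ → stable
  225–252 m: −αΔT+βΔS = −(1.7 × 10⁻⁴)(+8.2)+(7.5 × 10⁻⁴)(-1.13) = -2.2 × 10⁻³ → UNSTABLE
  252–258 m: −αΔT+βΔS = −(1.7 × 10⁻⁴)(-4.4)+(7.5 × 10⁻⁴)(+0.56) = 1.2 × 10⁻³ → stable
The 225–252 m interval has Δρ < 0: lighter water underlies denser water.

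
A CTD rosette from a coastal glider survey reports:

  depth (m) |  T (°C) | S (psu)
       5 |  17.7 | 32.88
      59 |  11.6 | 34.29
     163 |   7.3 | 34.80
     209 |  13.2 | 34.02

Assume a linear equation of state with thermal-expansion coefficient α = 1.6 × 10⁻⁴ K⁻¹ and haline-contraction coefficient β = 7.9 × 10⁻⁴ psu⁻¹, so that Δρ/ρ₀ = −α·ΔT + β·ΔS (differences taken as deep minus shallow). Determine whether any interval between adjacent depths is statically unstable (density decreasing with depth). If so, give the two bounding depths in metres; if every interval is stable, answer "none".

Evaluate Δρ/ρ₀ = −αΔT + βΔS across each adjacent pair:
  5–59 m: −αΔT+βΔS = −(1.6 × 10⁻⁴)(-6.1)+(7.9 × 10⁻⁴)(+1.41) = 2.1 × 10⁻³ → stable
  59–163 m: −αΔT+βΔS = −(1.6 × 10⁻⁴)(-4.3)+(7.9 × 10⁻⁴)(+0.51) = 1.1 × 10⁻³ → stable
  163–209 m: −αΔT+βΔS = −(1.6 × 10⁻⁴)(+5.9)+(7.9 × 10⁻⁴)(-0.78) = -1.6 × 10⁻³ → UNSTABLE
The 163–209 m interval has Δρ < 0: lighter water underlies denser water.

163–209 m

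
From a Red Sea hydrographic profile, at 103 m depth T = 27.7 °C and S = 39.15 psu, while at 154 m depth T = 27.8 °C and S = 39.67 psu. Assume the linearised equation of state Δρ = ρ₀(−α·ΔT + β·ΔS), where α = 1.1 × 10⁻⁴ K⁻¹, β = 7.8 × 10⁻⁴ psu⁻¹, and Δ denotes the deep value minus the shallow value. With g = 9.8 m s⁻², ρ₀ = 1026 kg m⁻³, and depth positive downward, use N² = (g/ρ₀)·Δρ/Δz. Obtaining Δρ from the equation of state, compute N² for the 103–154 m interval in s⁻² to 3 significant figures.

ΔT = +0.1 K, ΔS = +0.52 psu (deep − shallow).
Δρ/ρ₀ = −αΔT + βΔS = -1.10 × 10⁻⁵ + 4.056 × 10⁻⁴ = 3.946 × 10⁻⁴, so Δρ ≈ 0.4049 kg m⁻³.
N² = (g/ρ₀)·Δρ/Δz = g·(Δρ/ρ₀)/Δz = 9.8 × 3.946 × 10⁻⁴ / 51 = 7.5825 × 10⁻⁵ s⁻² ≈ 7.58 × 10⁻⁵ s⁻².

7.58 × 10⁻⁵ s⁻²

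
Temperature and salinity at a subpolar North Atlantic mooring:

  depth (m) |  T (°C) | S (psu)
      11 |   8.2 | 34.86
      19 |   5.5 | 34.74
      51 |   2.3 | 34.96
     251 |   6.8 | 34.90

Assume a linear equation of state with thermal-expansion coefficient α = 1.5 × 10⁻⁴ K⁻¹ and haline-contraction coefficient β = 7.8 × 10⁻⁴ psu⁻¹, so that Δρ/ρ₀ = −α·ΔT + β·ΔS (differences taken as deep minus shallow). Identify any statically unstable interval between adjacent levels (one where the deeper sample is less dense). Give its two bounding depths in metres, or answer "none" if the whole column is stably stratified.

Evaluate Δρ/ρ₀ = −αΔT + βΔS across each adjacent pair:
  11–19 m: −αΔT+βΔS = −(1.5 × 10⁻⁴)(-2.7)+(7.8 × 10⁻⁴)(-0.12) = 3.1 × 10⁻⁴ → stable
  19–51 m: −αΔT+βΔS = −(1.5 × 10⁻⁴)(-3.2)+(7.8 × 10⁻⁴)(+0.22) = 6.5 × 10⁻⁴ → stable
  51–251 m: −αΔT+βΔS = −(1.5 × 10⁻⁴)(+4.5)+(7.8 × 10⁻⁴)(-0.06) = -7.2 × 10⁻⁴ → UNSTABLE
The 51–251 m interval has Δρ < 0: lighter water underlies denser water.

51–251 m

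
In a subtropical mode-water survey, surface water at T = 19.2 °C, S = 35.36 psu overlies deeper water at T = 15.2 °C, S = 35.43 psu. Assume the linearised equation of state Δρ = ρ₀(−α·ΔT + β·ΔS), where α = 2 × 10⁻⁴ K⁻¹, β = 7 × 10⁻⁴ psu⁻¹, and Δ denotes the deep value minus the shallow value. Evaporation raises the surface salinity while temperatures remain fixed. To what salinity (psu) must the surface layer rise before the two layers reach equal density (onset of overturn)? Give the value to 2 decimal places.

Neutral buoyancy requires −α(T_deep − T_surf) + β(S_deep − S_surf′) = 0.
S_surf′ = S_deep − (α/β)·ΔT = 35.43 − (2 × 10⁻⁴/7 × 10⁻⁴)·(-4.0) = 36.5729 psu.
Increase required: 36.5729 − 35.36 = 1.2129 psu.

36.57 psu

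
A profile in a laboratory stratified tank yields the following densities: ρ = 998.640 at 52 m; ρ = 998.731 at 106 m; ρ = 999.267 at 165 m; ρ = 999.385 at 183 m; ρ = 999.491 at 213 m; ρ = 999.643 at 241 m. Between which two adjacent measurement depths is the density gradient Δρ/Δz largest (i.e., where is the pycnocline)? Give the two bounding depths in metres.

Compute the density gradient over each adjacent pair:
  52–106 m: Δρ/Δz = 0.091/54 = 1.7 × 10⁻³ kg m⁻⁴
  106–165 m: Δρ/Δz = 0.536/59 = 9.1 × 10⁻³ kg m⁻⁴
  165–183 m: Δρ/Δz = 0.118/18 = 6.6 × 10⁻³ kg m⁻⁴
  183–213 m: Δρ/Δz = 0.106/30 = 3.5 × 10⁻³ kg m⁻⁴
  213–241 m: Δρ/Δz = 0.152/28 = 5.4 × 10⁻³ kg m⁻⁴
The largest gradient is in the 106–165 m interval — the pycnocline.

106–165 m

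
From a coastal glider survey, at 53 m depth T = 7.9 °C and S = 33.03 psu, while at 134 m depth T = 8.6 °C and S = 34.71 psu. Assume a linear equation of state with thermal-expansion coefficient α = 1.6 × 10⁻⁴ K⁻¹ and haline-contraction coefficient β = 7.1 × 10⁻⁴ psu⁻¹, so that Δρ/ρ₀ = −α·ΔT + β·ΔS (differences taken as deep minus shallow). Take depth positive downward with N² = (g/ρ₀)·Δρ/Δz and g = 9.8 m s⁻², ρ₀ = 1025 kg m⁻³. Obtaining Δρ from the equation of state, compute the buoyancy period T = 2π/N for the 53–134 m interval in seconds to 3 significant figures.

ΔT = +0.7 K, ΔS = +1.68 psu (deep − shallow).
Δρ/ρ₀ = −αΔT + βΔS = -1.12 × 10⁻⁴ + 1.1928 × 10⁻³ = 1.0808 × 10⁻³, so Δρ ≈ 1.108 kg m⁻³.
N² = (g/ρ₀)·Δρ/Δz = g·(Δρ/ρ₀)/Δz = 9.8 × 1.0808 × 10⁻³ / 81 = 1.3076 × 10⁻⁴ s⁻².
N = √(1.3076 × 10⁻⁴) = 0.011435 rad s⁻¹ → T = 2π/N = 549.47 s ≈ 549 s.

549 s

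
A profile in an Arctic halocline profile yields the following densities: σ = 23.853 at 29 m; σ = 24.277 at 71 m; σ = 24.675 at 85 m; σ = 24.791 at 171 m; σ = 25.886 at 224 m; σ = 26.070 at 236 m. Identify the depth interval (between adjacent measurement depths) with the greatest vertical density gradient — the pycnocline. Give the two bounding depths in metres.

Compute the density gradient over each adjacent pair:
  29–71 m: Δρ/Δz = 0.424/42 = 0.010 kg m⁻⁴
  71–85 m: Δρ/Δz = 0.398/14 = 0.028 kg m⁻⁴
  85–171 m: Δρ/Δz = 0.116/86 = 1.3 × 10⁻³ kg m⁻⁴
  171–224 m: Δρ/Δz = 1.095/53 = 0.021 kg m⁻⁴
  224–236 m: Δρ/Δz = 0.184/12 = 0.015 kg m⁻⁴
The largest gradient is in the 71–85 m interval — the pycnocline.

71–85 m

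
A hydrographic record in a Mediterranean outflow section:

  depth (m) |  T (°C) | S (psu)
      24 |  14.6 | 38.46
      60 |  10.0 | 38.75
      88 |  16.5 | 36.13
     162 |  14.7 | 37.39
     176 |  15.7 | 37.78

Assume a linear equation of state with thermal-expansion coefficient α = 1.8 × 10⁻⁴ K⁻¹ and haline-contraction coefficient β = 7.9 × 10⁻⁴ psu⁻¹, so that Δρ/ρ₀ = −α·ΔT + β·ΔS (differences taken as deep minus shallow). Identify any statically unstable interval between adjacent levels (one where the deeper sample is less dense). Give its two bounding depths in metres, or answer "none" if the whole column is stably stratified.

60–88 m

Evaluate Δρ/ρ₀ = −αΔT + βΔS across each adjacent pair:
  24–60 m: −αΔT+βΔS = −(1.8 × 10⁻⁴)(-4.6)+(7.9 × 10⁻⁴)(+0.29) = 1.1 × 10⁻³ → stable
  60–88 m: −αΔT+βΔS = −(1.8 × 10⁻⁴)(+6.5)+(7.9 × 10⁻⁴)(-2.62) = -3.2 × 10⁻³ → UNSTABLE
  88–162 m: −αΔT+βΔS = −(1.8 × 10⁻⁴)(-1.8)+(7.9 × 10⁻⁴)(+1.26) = 1.3 × 10⁻³ → stable
  162–176 m: −αΔT+βΔS = −(1.8 × 10⁻⁴)(+1.0)+(7.9 × 10⁻⁴)(+0.39) = 1.3 × 10⁻⁴ → stable
The 60–88 m interval has Δρ < 0: lighter water underlies denser water.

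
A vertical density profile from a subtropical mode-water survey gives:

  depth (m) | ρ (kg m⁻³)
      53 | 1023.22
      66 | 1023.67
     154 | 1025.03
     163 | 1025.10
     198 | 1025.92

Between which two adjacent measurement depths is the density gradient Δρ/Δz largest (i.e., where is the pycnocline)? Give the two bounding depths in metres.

53–66 m

Compute the density gradient over each adjacent pair:
  53–66 m: Δρ/Δz = 0.45/13 = 0.035 kg m⁻⁴
  66–154 m: Δρ/Δz = 1.36/88 = 0.015 kg m⁻⁴
  154–163 m: Δρ/Δz = 0.07/9 = 7.8 × 10⁻³ kg m⁻⁴
  163–198 m: Δρ/Δz = 0.82/35 = 0.023 kg m⁻⁴
The largest gradient is in the 53–66 m interval — the pycnocline.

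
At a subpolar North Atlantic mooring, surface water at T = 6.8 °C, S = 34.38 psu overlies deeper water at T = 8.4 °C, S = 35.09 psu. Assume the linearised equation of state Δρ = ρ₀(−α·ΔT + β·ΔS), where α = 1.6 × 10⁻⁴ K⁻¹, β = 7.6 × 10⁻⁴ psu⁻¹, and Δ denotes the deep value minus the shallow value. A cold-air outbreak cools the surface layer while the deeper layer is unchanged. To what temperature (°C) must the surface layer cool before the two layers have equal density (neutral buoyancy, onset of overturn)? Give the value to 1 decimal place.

5.0 °C

Neutral buoyancy requires Δρ = 0, i.e. −α(T_deep − T_surf′) + β(S_deep − S_surf) = 0.
T_surf′ = T_deep − (β/α)·ΔS = 8.4 − (7.6 × 10⁻⁴/1.6 × 10⁻⁴)·(+0.71) = 5.028 °C.
Cooling required: 6.8 − (5.028) = 1.772 °C.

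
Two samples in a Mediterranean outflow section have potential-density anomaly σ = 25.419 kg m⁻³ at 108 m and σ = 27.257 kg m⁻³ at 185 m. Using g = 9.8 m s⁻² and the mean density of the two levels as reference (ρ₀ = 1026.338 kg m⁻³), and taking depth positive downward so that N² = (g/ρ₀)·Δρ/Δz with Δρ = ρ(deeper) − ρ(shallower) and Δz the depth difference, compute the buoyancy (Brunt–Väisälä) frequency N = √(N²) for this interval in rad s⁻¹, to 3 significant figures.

Δρ = 1027.257 − 1025.419 = 1.838 kg m⁻³ over Δz = 185 − 108 = 77 m.
N² = (9.8/1026.338) × (1.838/77) = 2.2792 × 10⁻⁴ s⁻².
N = √(2.2792 × 10⁻⁴) = 0.015097 rad s⁻¹ ≈ 0.0151 rad s⁻¹.

0.0151 rad s⁻¹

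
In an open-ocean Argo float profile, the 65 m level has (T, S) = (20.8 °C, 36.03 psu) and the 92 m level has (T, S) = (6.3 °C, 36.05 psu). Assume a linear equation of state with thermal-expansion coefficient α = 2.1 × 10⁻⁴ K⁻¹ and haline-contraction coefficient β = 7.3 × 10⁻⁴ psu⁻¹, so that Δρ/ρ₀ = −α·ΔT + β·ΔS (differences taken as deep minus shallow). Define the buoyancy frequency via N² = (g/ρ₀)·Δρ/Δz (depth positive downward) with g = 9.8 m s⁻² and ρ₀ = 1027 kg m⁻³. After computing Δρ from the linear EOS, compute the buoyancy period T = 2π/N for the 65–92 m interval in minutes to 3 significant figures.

3.14 min

ΔT = -14.5 K, ΔS = +0.02 psu (deep − shallow).
Δρ/ρ₀ = −αΔT + βΔS = 3.045 × 10⁻³ + 1.46 × 10⁻⁵ = 3.0596 × 10⁻³, so Δρ ≈ 3.142 kg m⁻³.
N² = (g/ρ₀)·Δρ/Δz = g·(Δρ/ρ₀)/Δz = 9.8 × 3.0596 × 10⁻³ / 27 = 1.1105 × 10⁻³ s⁻².
N = √(1.1105 × 10⁻³) = 0.033324 rad s⁻¹ → T = 2π/N = 188.55 s = 3.1425 min ≈ 3.14 min.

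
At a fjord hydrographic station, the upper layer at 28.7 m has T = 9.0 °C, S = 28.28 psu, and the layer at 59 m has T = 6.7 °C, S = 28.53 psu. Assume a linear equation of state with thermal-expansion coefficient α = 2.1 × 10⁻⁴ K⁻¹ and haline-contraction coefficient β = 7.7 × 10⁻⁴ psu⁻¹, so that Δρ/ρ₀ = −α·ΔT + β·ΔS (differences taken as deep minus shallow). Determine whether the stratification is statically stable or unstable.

stable

ΔT = 6.7 − 9.0 = -2.3 K and ΔS = 28.53 − 28.28 = +0.25 psu (deep − shallow).
−αΔT = 4.83 × 10⁻⁴; βΔS = 1.925 × 10⁻⁴; sum Δρ/ρ₀ = 6.755 × 10⁻⁴.
Δρ/ρ₀ > 0, so Δρ > 0: deeper water is denser → statically stable.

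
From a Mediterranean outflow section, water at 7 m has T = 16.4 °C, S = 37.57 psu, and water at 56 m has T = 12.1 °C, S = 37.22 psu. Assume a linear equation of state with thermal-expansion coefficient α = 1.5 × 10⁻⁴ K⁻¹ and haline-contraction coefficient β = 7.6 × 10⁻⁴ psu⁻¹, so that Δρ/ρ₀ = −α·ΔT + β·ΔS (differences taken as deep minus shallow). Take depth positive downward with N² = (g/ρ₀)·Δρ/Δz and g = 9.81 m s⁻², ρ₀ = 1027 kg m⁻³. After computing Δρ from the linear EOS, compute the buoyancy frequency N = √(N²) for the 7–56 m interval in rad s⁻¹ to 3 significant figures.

8.71 × 10⁻³ rad s⁻¹

ΔT = -4.3 K, ΔS = -0.35 psu (deep − shallow).
Δρ/ρ₀ = −αΔT + βΔS = 6.45 × 10⁻⁴ − 2.66 × 10⁻⁴ = 3.79 × 10⁻⁴, so Δρ ≈ 0.3892 kg m⁻³.
N² = (g/ρ₀)·Δρ/Δz = g·(Δρ/ρ₀)/Δz = 9.81 × 3.79 × 10⁻⁴ / 49 = 7.5877 × 10⁻⁵ s⁻².
N = √(7.5877 × 10⁻⁵) = 8.7107 × 10⁻³ rad s⁻¹ ≈ 8.71 × 10⁻³ rad s⁻¹.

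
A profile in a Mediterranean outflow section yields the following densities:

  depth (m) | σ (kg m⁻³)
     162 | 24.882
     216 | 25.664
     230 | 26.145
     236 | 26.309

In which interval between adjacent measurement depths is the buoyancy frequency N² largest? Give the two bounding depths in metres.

216–230 m

Compute the density gradient over each adjacent pair:
  162–216 m: Δρ/Δz = 0.782/54 = 0.014 kg m⁻⁴
  216–230 m: Δρ/Δz = 0.481/14 = 0.034 kg m⁻⁴
  230–236 m: Δρ/Δz = 0.164/6 = 0.027 kg m⁻⁴
The largest gradient is in the 216–230 m interval — the pycnocline.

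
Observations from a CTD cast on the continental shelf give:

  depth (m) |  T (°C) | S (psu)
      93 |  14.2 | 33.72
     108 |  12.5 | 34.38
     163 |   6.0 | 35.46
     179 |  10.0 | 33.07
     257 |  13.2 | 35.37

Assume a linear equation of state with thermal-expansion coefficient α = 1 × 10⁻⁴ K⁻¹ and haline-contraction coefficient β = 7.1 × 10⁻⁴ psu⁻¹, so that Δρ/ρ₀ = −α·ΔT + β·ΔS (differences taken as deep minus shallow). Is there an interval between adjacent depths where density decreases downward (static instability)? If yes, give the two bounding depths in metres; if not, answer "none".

Evaluate Δρ/ρ₀ = −αΔT + βΔS across each adjacent pair:
  93–108 m: −αΔT+βΔS = −(1 × 10⁻⁴)(-1.7)+(7.1 × 10⁻⁴)(+0.66) = 6.4 × 10⁻⁴ → stable
  108–163 m: −αΔT+βΔS = −(1 × 10⁻⁴)(-6.5)+(7.1 × 10⁻⁴)(+1.08) = 1.4 × 10⁻³ → stable
  163–179 m: −αΔT+βΔS = −(1 × 10⁻⁴)(+4.0)+(7.1 × 10⁻⁴)(-2.39) = -2.1 × 10⁻³ → UNSTABLE
  179–257 m: −αΔT+βΔS = −(1 × 10⁻⁴)(+3.2)+(7.1 × 10⁻⁴)(+2.30) = 1.3 × 10⁻³ → stable
The 163–179 m interval has Δρ < 0: lighter water underlies denser water.

163–179 m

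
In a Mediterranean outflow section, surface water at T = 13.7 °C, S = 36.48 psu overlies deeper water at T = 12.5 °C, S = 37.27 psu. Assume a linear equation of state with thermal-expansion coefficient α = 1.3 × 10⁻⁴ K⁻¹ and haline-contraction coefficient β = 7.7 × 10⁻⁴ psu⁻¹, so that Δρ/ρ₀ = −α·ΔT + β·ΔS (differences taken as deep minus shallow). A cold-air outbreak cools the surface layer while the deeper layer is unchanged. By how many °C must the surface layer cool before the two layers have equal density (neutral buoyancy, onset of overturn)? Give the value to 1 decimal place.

5.9 °C

Neutral buoyancy requires Δρ = 0, i.e. −α(T_deep − T_surf′) + β(S_deep − S_surf) = 0.
T_surf′ = T_deep − (β/α)·ΔS = 12.5 − (7.7 × 10⁻⁴/1.3 × 10⁻⁴)·(+0.79) = 7.821 °C.
Cooling required: 13.7 − (7.821) = 5.879 °C.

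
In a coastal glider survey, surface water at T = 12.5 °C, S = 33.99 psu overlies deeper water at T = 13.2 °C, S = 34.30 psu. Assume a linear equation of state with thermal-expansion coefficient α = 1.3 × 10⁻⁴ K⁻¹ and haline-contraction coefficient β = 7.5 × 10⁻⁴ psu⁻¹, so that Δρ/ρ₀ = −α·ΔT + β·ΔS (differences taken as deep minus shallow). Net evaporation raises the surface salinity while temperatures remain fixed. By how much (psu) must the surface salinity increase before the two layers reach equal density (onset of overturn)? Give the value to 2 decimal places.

0.19 psu

Neutral buoyancy requires −α(T_deep − T_surf) + β(S_deep − S_surf′) = 0.
S_surf′ = S_deep − (α/β)·ΔT = 34.30 − (1.3 × 10⁻⁴/7.5 × 10⁻⁴)·(+0.7) = 34.1787 psu.
Increase required: 34.1787 − 33.99 = 0.1887 psu.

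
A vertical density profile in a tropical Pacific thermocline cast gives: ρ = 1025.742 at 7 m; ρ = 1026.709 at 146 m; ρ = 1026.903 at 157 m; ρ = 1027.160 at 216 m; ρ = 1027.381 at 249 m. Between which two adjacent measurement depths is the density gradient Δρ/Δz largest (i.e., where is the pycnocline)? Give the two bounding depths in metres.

Compute the density gradient over each adjacent pair:
  7–146 m: Δρ/Δz = 0.967/139 = 7.0 × 10⁻³ kg m⁻⁴
  146–157 m: Δρ/Δz = 0.194/11 = 0.018 kg m⁻⁴
  157–216 m: Δρ/Δz = 0.257/59 = 4.4 × 10⁻³ kg m⁻⁴
  216–249 m: Δρ/Δz = 0.221/33 = 6.7 × 10⁻³ kg m⁻⁴
The largest gradient is in the 146–157 m interval — the pycnocline.

146–157 m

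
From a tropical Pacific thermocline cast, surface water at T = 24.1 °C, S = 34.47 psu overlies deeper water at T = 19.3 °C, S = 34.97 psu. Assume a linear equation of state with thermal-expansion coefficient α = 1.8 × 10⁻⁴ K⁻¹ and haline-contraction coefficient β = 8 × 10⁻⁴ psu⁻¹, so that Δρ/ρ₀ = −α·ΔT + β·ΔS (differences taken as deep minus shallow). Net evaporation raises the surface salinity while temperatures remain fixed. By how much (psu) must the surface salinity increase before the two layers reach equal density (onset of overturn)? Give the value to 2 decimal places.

1.58 psu

Neutral buoyancy requires −α(T_deep − T_surf) + β(S_deep − S_surf′) = 0.
S_surf′ = S_deep − (α/β)·ΔT = 34.97 − (1.8 × 10⁻⁴/8 × 10⁻⁴)·(-4.8) = 36.0500 psu.
Increase required: 36.0500 − 34.47 = 1.5800 psu.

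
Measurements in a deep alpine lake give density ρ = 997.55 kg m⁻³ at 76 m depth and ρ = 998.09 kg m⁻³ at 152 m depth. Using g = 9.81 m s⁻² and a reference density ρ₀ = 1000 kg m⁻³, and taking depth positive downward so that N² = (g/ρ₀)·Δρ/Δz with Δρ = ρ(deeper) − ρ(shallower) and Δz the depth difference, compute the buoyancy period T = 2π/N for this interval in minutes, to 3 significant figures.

Δρ = 998.09 − 997.55 = 0.54 kg m⁻³ over Δz = 152 − 76 = 76 m.
N² = (9.81/1000) × (0.54/76) = 6.9703 × 10⁻⁵ s⁻².
N = √(6.9703 × 10⁻⁵) = 8.3488 × 10⁻³ rad s⁻¹, so T = 2π/N = 752.59 s = 12.543 min ≈ 12.5 min.

12.5 min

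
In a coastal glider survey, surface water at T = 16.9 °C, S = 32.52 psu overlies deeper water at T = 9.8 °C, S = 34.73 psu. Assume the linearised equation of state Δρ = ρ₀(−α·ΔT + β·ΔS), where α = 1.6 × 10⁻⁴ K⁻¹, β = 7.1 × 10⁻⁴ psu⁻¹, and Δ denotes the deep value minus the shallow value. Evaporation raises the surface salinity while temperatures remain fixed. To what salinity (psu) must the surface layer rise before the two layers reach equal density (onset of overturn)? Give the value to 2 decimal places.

36.33 psu

Neutral buoyancy requires −α(T_deep − T_surf) + β(S_deep − S_surf′) = 0.
S_surf′ = S_deep − (α/β)·ΔT = 34.73 − (1.6 × 10⁻⁴/7.1 × 10⁻⁴)·(-7.1) = 36.3300 psu.
Increase required: 36.3300 − 32.52 = 3.8100 psu.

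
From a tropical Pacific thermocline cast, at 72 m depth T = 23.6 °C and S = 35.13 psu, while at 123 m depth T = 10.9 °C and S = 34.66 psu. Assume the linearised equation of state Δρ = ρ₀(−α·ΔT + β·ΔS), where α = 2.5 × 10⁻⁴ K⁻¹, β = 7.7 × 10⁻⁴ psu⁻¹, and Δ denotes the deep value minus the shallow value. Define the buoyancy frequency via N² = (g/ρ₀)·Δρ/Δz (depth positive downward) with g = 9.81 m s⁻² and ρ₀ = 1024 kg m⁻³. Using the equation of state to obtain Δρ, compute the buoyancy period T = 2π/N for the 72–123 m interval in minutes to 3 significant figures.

4.50 min

ΔT = -12.7 K, ΔS = -0.47 psu (deep − shallow).
Δρ/ρ₀ = −αΔT + βΔS = 3.175 × 10⁻³ − 3.619 × 10⁻⁴ = 2.8131 × 10⁻³, so Δρ ≈ 2.881 kg m⁻³.
N² = (g/ρ₀)·Δρ/Δz = g·(Δρ/ρ₀)/Δz = 9.81 × 2.8131 × 10⁻³ / 51 = 5.4111 × 10⁻⁴ s⁻².
N = √(5.4111 × 10⁻⁴) = 0.023262 rad s⁻¹ → T = 2π/N = 270.11 s = 4.5018 min ≈ 4.50 min.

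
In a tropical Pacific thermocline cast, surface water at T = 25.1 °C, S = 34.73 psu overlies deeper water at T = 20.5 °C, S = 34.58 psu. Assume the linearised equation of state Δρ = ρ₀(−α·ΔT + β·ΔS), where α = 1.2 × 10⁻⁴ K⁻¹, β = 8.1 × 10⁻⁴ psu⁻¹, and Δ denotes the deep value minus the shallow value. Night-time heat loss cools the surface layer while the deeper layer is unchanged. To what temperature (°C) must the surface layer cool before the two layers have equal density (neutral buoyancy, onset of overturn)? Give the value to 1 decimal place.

Neutral buoyancy requires Δρ = 0, i.e. −α(T_deep − T_surf′) + β(S_deep − S_surf) = 0.
T_surf′ = T_deep − (β/α)·ΔS = 20.5 − (8.1 × 10⁻⁴/1.2 × 10⁻⁴)·(-0.15) = 21.512 °C.
Cooling required: 25.1 − (21.512) = 3.588 °C.

21.5 °C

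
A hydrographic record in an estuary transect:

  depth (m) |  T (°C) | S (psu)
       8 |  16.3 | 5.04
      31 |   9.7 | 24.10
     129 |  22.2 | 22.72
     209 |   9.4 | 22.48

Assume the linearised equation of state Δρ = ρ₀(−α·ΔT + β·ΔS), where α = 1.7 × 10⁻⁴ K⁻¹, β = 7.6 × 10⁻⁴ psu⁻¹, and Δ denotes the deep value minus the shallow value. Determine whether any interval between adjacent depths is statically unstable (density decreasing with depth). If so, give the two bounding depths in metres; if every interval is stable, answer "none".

Evaluate Δρ/ρ₀ = −αΔT + βΔS across each adjacent pair:
  8–31 m: −αΔT+βΔS = −(1.7 × 10⁻⁴)(-6.6)+(7.6 × 10⁻⁴)(+19.06) = 0.016 → stable
  31–129 m: −αΔT+βΔS = −(1.7 × 10⁻⁴)(+12.5)+(7.6 × 10⁻⁴)(-1.38) = -3.2 × 10⁻³ → UNSTABLE
  129–209 m: −αΔT+βΔS = −(1.7 × 10⁻⁴)(-12.8)+(7.6 × 10⁻⁴)(-0.24) = 2.0 × 10⁻³ → stable
The 31–129 m interval has Δρ < 0: lighter water underlies denser water.

31–129 m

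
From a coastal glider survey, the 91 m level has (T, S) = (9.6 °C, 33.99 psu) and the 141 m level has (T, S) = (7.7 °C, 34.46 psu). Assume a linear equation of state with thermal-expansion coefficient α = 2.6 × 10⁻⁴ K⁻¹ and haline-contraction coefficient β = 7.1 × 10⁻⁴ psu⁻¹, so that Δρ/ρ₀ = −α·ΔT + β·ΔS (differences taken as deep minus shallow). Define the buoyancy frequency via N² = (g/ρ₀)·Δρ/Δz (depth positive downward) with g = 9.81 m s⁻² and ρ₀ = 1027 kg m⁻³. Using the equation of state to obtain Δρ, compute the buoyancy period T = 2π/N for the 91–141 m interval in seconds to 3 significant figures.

493 s

ΔT = -1.9 K, ΔS = +0.47 psu (deep − shallow).
Δρ/ρ₀ = −αΔT + βΔS = 4.94 × 10⁻⁴ + 3.337 × 10⁻⁴ = 8.277 × 10⁻⁴, so Δρ ≈ 0.8500 kg m⁻³.
N² = (g/ρ₀)·Δρ/Δz = g·(Δρ/ρ₀)/Δz = 9.81 × 8.277 × 10⁻⁴ / 50 = 1.6239 × 10⁻⁴ s⁻².
N = √(1.6239 × 10⁻⁴) = 0.012743 rad s⁻¹ → T = 2π/N = 493.07 s ≈ 493 s.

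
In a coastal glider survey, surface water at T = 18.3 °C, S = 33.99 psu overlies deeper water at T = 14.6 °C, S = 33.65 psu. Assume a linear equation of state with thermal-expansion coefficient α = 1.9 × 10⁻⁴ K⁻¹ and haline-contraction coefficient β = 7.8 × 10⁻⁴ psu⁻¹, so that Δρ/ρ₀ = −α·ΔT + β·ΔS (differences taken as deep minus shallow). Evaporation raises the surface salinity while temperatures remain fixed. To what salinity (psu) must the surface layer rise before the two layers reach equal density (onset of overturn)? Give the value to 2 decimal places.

Neutral buoyancy requires −α(T_deep − T_surf) + β(S_deep − S_surf′) = 0.
S_surf′ = S_deep − (α/β)·ΔT = 33.65 − (1.9 × 10⁻⁴/7.8 × 10⁻⁴)·(-3.7) = 34.5513 psu.
Increase required: 34.5513 − 33.99 = 0.5613 psu.

34.55 psu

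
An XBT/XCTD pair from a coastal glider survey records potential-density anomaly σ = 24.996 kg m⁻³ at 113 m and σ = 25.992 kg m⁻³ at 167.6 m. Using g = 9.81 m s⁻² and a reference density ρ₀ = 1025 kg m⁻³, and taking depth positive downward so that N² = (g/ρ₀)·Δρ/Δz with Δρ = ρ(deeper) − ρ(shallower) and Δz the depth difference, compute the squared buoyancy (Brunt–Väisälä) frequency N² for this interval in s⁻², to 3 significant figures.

Δρ = 1025.992 − 1024.996 = 0.996 kg m⁻³ over Δz = 167.6 − 113 = 54.6 m.
N² = (9.81/1025) × (0.996/54.6) = 1.7459 × 10⁻⁴ s⁻² ≈ 1.75 × 10⁻⁴ s⁻².

1.75 × 10⁻⁴ s⁻²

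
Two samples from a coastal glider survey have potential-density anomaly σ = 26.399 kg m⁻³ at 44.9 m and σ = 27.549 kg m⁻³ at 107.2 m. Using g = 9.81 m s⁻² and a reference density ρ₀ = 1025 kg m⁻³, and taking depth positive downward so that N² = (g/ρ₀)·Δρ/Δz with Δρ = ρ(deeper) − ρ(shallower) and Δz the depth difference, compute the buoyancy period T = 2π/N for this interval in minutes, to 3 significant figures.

7.88 min

Δρ = 1027.549 − 1026.399 = 1.150 kg m⁻³ over Δz = 107.2 − 44.9 = 62.3 m.
N² = (9.81/1025) × (1.150/62.3) = 1.7667 × 10⁻⁴ s⁻².
N = √(1.7667 × 10⁻⁴) = 0.013292 rad s⁻¹, so T = 2π/N = 472.70 s = 7.8783 min ≈ 7.88 min.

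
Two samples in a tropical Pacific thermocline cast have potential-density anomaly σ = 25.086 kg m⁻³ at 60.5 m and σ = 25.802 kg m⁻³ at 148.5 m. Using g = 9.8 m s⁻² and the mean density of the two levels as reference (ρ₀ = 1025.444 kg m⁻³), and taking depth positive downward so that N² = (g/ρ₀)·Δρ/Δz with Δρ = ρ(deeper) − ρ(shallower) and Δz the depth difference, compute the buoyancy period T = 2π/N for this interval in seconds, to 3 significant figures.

713 s

Δρ = 1025.802 − 1025.086 = 0.716 kg m⁻³ over Δz = 148.5 − 60.5 = 88 m.
N² = (9.8/1025.444) × (0.716/88) = 7.7758 × 10⁻⁵ s⁻².
N = √(7.7758 × 10⁻⁵) = 8.8180 × 10⁻³ rad s⁻¹, so T = 2π/N = 712.54 s ≈ 713 s.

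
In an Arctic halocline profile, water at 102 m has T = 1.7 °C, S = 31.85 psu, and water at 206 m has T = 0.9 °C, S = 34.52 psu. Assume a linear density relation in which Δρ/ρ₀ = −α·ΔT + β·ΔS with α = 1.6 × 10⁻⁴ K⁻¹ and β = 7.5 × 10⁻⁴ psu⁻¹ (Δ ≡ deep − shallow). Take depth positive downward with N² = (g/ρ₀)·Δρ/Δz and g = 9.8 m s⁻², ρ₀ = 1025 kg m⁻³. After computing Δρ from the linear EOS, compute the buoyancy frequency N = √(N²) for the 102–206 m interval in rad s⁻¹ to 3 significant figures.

ΔT = -0.8 K, ΔS = +2.67 psu (deep − shallow).
Δρ/ρ₀ = −αΔT + βΔS = 1.28 × 10⁻⁴ + 2.0025 × 10⁻³ = 2.1305 × 10⁻³, so Δρ ≈ 2.184 kg m⁻³.
N² = (g/ρ₀)·Δρ/Δz = g·(Δρ/ρ₀)/Δz = 9.8 × 2.1305 × 10⁻³ / 104 = 2.0076 × 10⁻⁴ s⁻².
N = √(2.0076 × 10⁻⁴) = 0.014169 rad s⁻¹ ≈ 0.0142 rad s⁻¹.

0.0142 rad s⁻¹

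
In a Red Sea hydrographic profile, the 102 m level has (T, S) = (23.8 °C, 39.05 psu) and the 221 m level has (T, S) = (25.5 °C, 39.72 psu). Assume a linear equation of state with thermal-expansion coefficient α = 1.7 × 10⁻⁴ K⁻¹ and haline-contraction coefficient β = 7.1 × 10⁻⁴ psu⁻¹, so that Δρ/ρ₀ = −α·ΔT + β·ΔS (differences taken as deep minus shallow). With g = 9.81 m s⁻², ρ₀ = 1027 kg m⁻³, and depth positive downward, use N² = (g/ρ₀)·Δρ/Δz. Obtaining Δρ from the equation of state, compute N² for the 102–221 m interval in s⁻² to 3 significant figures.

1.54 × 10⁻⁵ s⁻²

ΔT = +1.7 K, ΔS = +0.67 psu (deep − shallow).
Δρ/ρ₀ = −αΔT + βΔS = -2.89 × 10⁻⁴ + 4.757 × 10⁻⁴ = 1.867 × 10⁻⁴, so Δρ ≈ 0.1917 kg m⁻³.
N² = (g/ρ₀)·Δρ/Δz = g·(Δρ/ρ₀)/Δz = 9.81 × 1.867 × 10⁻⁴ / 119 = 1.5391 × 10⁻⁵ s⁻² ≈ 1.54 × 10⁻⁵ s⁻².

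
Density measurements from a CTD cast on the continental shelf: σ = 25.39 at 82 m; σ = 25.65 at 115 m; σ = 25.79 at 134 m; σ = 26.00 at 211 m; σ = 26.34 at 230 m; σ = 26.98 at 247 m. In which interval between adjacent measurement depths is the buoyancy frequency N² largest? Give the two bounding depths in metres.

Compute the density gradient over each adjacent pair:
  82–115 m: Δρ/Δz = 0.26/33 = 7.9 × 10⁻³ kg m⁻⁴
  115–134 m: Δρ/Δz = 0.14/19 = 7.4 × 10⁻³ kg m⁻⁴
  134–211 m: Δρ/Δz = 0.21/77 = 2.7 × 10⁻³ kg m⁻⁴
  211–230 m: Δρ/Δz = 0.34/19 = 0.018 kg m⁻⁴
  230–247 m: Δρ/Δz = 0.64/17 = 0.038 kg m⁻⁴
The largest gradient is in the 230–247 m interval — the pycnocline.

230–247 m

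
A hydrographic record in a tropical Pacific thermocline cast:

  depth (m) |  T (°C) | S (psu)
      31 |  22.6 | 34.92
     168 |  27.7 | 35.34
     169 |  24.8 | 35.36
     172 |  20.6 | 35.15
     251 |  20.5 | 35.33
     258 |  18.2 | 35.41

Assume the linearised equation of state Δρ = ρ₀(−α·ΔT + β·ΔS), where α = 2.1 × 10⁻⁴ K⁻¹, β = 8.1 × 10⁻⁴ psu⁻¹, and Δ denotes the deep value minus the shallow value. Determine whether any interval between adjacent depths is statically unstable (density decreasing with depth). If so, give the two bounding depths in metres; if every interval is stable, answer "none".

Evaluate Δρ/ρ₀ = −αΔT + βΔS across each adjacent pair:
  31–168 m: −αΔT+βΔS = −(2.1 × 10⁻⁴)(+5.1)+(8.1 × 10⁻⁴)(+0.42) = -7.3 × 10⁻⁴ → UNSTABLE
  168–169 m: −αΔT+βΔS = −(2.1 × 10⁻⁴)(-2.9)+(8.1 × 10⁻⁴)(+0.02) = 6.3 × 10⁻⁴ → stable
  169–172 m: −αΔT+βΔS = −(2.1 × 10⁻⁴)(-4.2)+(8.1 × 10⁻⁴)(-0.21) = 7.1 × 10⁻⁴ → stable
  172–251 m: −αΔT+βΔS = −(2.1 × 10⁻⁴)(-0.1)+(8.1 × 10⁻⁴)(+0.18) = 1.7 × 10⁻⁴ → stable
  251–258 m: −αΔT+βΔS = −(2.1 × 10⁻⁴)(-2.3)+(8.1 × 10⁻⁴)(+0.08) = 5.5 × 10⁻⁴ → stable
The 31–168 m interval has Δρ < 0: lighter water underlies denser water.

31–168 m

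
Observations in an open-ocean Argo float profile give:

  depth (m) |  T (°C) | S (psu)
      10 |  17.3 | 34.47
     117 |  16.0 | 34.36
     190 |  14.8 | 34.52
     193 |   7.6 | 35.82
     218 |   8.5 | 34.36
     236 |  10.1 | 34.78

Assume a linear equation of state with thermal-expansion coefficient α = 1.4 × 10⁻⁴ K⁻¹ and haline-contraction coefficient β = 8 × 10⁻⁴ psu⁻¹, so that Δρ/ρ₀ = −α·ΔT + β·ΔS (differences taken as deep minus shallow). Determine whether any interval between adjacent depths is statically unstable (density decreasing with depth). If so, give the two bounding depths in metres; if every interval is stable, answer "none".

Evaluate Δρ/ρ₀ = −αΔT + βΔS across each adjacent pair:
  10–117 m: −αΔT+βΔS = −(1.4 × 10⁻⁴)(-1.3)+(8 × 10⁻⁴)(-0.11) = 9.4 × 10⁻⁵ → stable
  117–190 m: −αΔT+βΔS = −(1.4 × 10⁻⁴)(-1.2)+(8 × 10⁻⁴)(+0.16) = 3.0 × 10⁻⁴ → stable
  190–193 m: −αΔT+βΔS = −(1.4 × 10⁻⁴)(-7.2)+(8 × 10⁻⁴)(+1.30) = 2.0 × 10⁻³ → stable
  193–218 m: −αΔT+βΔS = −(1.4 × 10⁻⁴)(+0.9)+(8 × 10⁻⁴)(-1.46) = -1.3 × 10⁻³ → UNSTABLE
  218–236 m: −αΔT+βΔS = −(1.4 × 10⁻⁴)(+1.6)+(8 × 10⁻⁴)(+0.42) = 1.1 × 10⁻⁴ → stable
The 193–218 m interval has Δρ < 0: lighter water underlies denser water.

193–218 m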